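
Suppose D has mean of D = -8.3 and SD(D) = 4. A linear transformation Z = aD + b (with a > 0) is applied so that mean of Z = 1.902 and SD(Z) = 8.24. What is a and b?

a = 2.06, b = 19

SD(Z) = a·SD(D) (a > 0), so a = 8.24/4 = 2.06.
mean of Z = a·mean of D + b, so b = 1.902 − 2.06·(-8.3) = 19.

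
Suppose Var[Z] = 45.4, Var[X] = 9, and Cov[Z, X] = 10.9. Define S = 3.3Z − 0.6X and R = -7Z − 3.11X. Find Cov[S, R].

By bilinearity, Cov[S, R] = ac·Var[Z] + bd·Var[X] + (ad+bc)·Cov[Z, X], with a=3.3, b=-0.6, c=-7, d=-3.11.
ac·Var[Z] = 3.3·(-7)·45.4 = -1048.74
bd·Var[X] = (-0.6)·(-3.11)·9 = 16.794
(ad+bc)·Cov[Z, X] = (-6.063)·10.9 = -66.0867
Cov[S, R] = -1048.74 + 16.794 + (-66.0867) = -1098.0327.

Cov[S, R] = -1098.0327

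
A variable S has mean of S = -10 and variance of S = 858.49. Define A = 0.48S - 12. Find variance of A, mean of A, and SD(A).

variance of A = 197.796096, mean of A = -16.8, SD(A) = 14.064

A = 0.48S - 12 is linear with a = 0.48, b = -12.
variance of A = a²·variance of S = 0.48²·858.49 = 197.796096 (the additive constant -12 does not affect variance).
mean of A = a·mean of S + b = 0.48·(-10) + (-12) = -16.8.
SD(S) = √858.49 = 29.3.
SD(A) = |a|·SD(S) = |0.48|·29.3 = 14.064.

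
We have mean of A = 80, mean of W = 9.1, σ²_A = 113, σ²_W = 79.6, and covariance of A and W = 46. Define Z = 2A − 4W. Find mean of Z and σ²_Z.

mean of Z = 123.6, σ²_Z = 989.6

mean of Z = 2·mean of A + (-4)·mean of W = 2·80 + (-4)·9.1 = 123.6.
σ²_Z = a²·σ²_A + b²·σ²_W + 2ab·covariance of A and W with a = 2, b = -4.
= 2²·113 + (-4)²·79.6 + 2·2·(-4)·46
= 452 + 1273.6 + (-736) = 989.6.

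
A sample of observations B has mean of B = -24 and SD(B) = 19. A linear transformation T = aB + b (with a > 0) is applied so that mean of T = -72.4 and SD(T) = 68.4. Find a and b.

a = 3.6, b = 14

SD(T) = a·SD(B) (a > 0), so a = 68.4/19 = 3.6.
mean of T = a·mean of B + b, so b = -72.4 − 3.6·(-24) = 14.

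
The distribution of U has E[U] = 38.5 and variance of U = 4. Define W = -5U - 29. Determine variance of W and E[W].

W = -5U - 29 is linear with a = -5, b = -29.
variance of W = a²·variance of U = (-5)²·4 = 100 (the additive constant -29 does not affect variance).
E[W] = a·E[U] + b = (-5)·38.5 + (-29) = -221.5.

variance of W = 100, E[W] = -221.5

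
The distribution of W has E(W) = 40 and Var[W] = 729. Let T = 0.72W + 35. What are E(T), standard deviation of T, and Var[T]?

T = 0.72W + 35 is linear with a = 0.72, b = 35.
E(T) = a·E(W) + b = 0.72·40 + 35 = 63.8.
standard deviation of W = √729 = 27.
standard deviation of T = |a|·standard deviation of W = |0.72|·27 = 19.44.
Var[T] = a²·Var[W] = 0.72²·729 = 377.9136 (the additive constant 35 does not affect variance).

E(T) = 63.8, standard deviation of T = 19.44, Var[T] = 377.9136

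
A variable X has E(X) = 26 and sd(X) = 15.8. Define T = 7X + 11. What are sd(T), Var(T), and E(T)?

sd(T) = 110.6, Var(T) = 12232.36, E(T) = 193

T = 7X + 11 is linear with a = 7, b = 11.
sd(T) = |a|·sd(X) = |7|·15.8 = 110.6.
Var(X) = 15.8² = 249.64.
Var(T) = a²·Var(X) = 7²·249.64 = 12232.36 (the additive constant 11 does not affect variance).
E(T) = a·E(X) + b = 7·26 + 11 = 193.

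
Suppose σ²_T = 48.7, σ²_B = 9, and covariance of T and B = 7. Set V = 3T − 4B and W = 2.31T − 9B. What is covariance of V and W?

By bilinearity, covariance of V and W = ac·σ²_T + bd·σ²_B + (ad+bc)·covariance of T and B, with a=3, b=-4, c=2.31, d=-9.
ac·σ²_T = 3·2.31·48.7 = 337.491
bd·σ²_B = (-4)·(-9)·9 = 324
(ad+bc)·covariance of T and B = (-36.24)·7 = -253.68
covariance of V and W = 337.491 + 324 + (-253.68) = 407.811.

covariance of V and W = 407.811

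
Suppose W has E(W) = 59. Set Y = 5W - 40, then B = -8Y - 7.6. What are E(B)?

E(B) = -2047.6

E(Y) = 5·59 + (-40) = 255.
E(B) = (-8)·255 + (-7.6) = -2047.6.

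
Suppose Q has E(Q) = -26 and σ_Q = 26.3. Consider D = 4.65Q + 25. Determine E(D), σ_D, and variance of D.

E(D) = -95.9, σ_D = 122.295, variance of D = 14956.067025

D = 4.65Q + 25 is linear with a = 4.65, b = 25.
E(D) = a·E(Q) + b = 4.65·(-26) + 25 = -95.9.
σ_D = |a|·σ_Q = |4.65|·26.3 = 122.295.
variance of Q = 26.3² = 691.69.
variance of D = a²·variance of Q = 4.65²·691.69 = 14956.067025 (the additive constant 25 does not affect variance).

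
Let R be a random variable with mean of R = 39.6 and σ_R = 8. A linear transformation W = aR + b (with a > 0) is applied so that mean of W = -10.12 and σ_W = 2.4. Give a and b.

a = 0.3, b = -22

σ_W = a·σ_R (a > 0), so a = 2.4/8 = 0.3.
mean of W = a·mean of R + b, so b = -10.12 − 0.3·39.6 = -22.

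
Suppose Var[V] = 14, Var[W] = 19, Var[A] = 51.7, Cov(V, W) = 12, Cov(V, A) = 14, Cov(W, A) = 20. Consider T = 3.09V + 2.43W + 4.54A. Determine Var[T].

Var[T] = a²·Var[V] + b²·Var[W] + c²·Var[A] + 2ab·Cov(V, W) + 2ac·Cov(V, A) + 2bc·Cov(W, A), with a = 3.09, b = 2.43, c = 4.54.
= 133.6734 + 112.1931 + 1065.61972 + 180.2088 + 392.8008 + 441.288
= 2325.78382.

Var[T] = 2325.78382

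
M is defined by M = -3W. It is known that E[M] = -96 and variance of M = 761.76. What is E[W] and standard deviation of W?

From M = -3W: E[M] = a·E[W] + b, so E[W] = (E[M] − b)/a = (-96 − 0)/(-3) = 32.
standard deviation of M = √761.76 = 27.6.
standard deviation of M = |a|·standard deviation of W, so standard deviation of W = 27.6/|-3| = 9.2.

E[W] = 32, standard deviation of W = 9.2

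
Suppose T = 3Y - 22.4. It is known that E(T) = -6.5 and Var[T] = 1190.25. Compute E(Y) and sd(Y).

From T = 3Y - 22.4: E(T) = a·E(Y) + b, so E(Y) = (E(T) − b)/a = (-6.5 − (-22.4))/3 = 5.3.
sd(T) = √1190.25 = 34.5.
sd(T) = |a|·sd(Y), so sd(Y) = 34.5/|3| = 11.5.

E(Y) = 5.3, sd(Y) = 11.5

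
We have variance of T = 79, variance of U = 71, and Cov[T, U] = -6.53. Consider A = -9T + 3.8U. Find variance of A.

variance of A = 7870.892

variance of A = a²·variance of T + b²·variance of U + 2ab·Cov[T, U] with a = -9, b = 3.8.
= (-9)²·79 + 3.8²·71 + 2·(-9)·3.8·(-6.53)
= 6399 + 1025.24 + 446.652 = 7870.892.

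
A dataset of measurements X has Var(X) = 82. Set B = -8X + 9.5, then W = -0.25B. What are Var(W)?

Var(W) = 328

Var(B) = (-8)²·82 = 5248.
Var(W) = (-0.25)²·5248 = 328.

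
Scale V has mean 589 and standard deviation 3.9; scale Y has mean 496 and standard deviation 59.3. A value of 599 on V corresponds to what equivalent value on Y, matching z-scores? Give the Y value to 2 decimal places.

Y = 648.05

z = (599 − 589)/3.9 ≈ 2.5641.
Y = 496 + z·59.3 = 496 + (599 − 589)·59.3/3.9 ≈ 648.05.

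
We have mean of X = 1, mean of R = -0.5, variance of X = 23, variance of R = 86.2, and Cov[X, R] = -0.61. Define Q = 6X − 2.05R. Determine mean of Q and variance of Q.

mean of Q = 6·mean of X + (-2.05)·mean of R = 6·1 + (-2.05)·(-0.5) = 7.025.
variance of Q = a²·variance of X + b²·variance of R + 2ab·Cov[X, R] with a = 6, b = -2.05.
= 6²·23 + (-2.05)²·86.2 + 2·6·(-2.05)·(-0.61)
= 828 + 362.2555 + 15.006 = 1205.2615.

mean of Q = 7.025, variance of Q = 1205.2615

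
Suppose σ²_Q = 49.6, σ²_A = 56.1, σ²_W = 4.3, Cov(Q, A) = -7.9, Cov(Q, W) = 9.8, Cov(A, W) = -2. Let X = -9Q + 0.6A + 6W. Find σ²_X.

σ²_X = a²·σ²_Q + b²·σ²_A + c²·σ²_W + 2ab·Cov(Q, A) + 2ac·Cov(Q, W) + 2bc·Cov(A, W), with a = -9, b = 0.6, c = 6.
= 4017.6 + 20.196 + 154.8 + 85.32 + (-1058.4) + (-14.4)
= 3205.116.

σ²_X = 3205.116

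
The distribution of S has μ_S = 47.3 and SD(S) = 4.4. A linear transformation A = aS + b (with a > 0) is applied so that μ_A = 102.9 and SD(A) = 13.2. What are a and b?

a = 3, b = -39

SD(A) = a·SD(S) (a > 0), so a = 13.2/4.4 = 3.
μ_A = a·μ_S + b, so b = 102.9 − 3·47.3 = -39.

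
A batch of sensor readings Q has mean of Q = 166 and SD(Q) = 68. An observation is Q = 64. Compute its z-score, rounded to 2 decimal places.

z = -1.50

z = (Q − mean of Q) / SD(Q) = (64 − 166) / 68 = -1.50.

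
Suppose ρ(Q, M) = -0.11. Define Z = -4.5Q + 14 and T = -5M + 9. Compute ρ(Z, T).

ρ(Z, T) = -0.11

Linear rescalings preserve correlation up to sign; here the slopes -4.5 and -5 have the same sign, so ρ(Z, T) = ρ(Q, M) = -0.11.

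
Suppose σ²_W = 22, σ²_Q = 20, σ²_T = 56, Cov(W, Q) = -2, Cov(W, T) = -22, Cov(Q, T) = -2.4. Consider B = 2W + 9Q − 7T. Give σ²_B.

σ²_B = a²·σ²_W + b²·σ²_Q + c²·σ²_T + 2ab·Cov(W, Q) + 2ac·Cov(W, T) + 2bc·Cov(Q, T), with a = 2, b = 9, c = -7.
= 88 + 1620 + 2744 + (-72) + 616 + 302.4
= 5298.4.

σ²_B = 5298.4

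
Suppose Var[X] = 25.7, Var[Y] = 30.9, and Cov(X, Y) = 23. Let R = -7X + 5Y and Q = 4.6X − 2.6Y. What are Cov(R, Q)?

By bilinearity, Cov(R, Q) = ac·Var[X] + bd·Var[Y] + (ad+bc)·Cov(X, Y), with a=-7, b=5, c=4.6, d=-2.6.
ac·Var[X] = (-7)·4.6·25.7 = -827.54
bd·Var[Y] = 5·(-2.6)·30.9 = -401.7
(ad+bc)·Cov(X, Y) = (41.2)·23 = 947.6
Cov(R, Q) = -827.54 + (-401.7) + 947.6 = -281.64.

Cov(R, Q) = -281.64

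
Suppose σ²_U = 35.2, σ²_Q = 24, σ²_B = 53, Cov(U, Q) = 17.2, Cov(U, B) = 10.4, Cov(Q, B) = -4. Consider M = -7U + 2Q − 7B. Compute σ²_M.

σ²_M = a²·σ²_U + b²·σ²_Q + c²·σ²_B + 2ab·Cov(U, Q) + 2ac·Cov(U, B) + 2bc·Cov(Q, B), with a = -7, b = 2, c = -7.
= 1724.8 + 96 + 2597 + (-481.6) + 1019.2 + 112
= 5067.4.

σ²_M = 5067.4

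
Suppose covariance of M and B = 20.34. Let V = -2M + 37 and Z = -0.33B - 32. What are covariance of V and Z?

covariance of V and Z = 13.4244

covariance of V and Z = a·c·covariance of M and B = (-2)·(-0.33)·20.34 = 13.4244. Additive constants drop out.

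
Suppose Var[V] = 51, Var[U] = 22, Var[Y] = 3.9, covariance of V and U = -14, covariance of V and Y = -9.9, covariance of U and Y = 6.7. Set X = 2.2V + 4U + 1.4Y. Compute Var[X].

Var[X] = 374.14

Var[X] = a²·Var[V] + b²·Var[U] + c²·Var[Y] + 2ab·covariance of V and U + 2ac·covariance of V and Y + 2bc·covariance of U and Y, with a = 2.2, b = 4, c = 1.4.
= 246.84 + 352 + 7.644 + (-246.4) + (-60.984) + 75.04
= 374.14.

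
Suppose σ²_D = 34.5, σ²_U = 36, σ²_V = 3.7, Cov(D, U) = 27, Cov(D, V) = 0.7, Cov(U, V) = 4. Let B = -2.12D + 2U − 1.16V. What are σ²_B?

σ²_B = a²·σ²_D + b²·σ²_U + c²·σ²_V + 2ab·Cov(D, U) + 2ac·Cov(D, V) + 2bc·Cov(U, V), with a = -2.12, b = 2, c = -1.16.
= 155.0568 + 144 + 4.97872 + (-228.96) + 3.44288 + (-18.56)
= 59.9584.

σ²_B = 59.9584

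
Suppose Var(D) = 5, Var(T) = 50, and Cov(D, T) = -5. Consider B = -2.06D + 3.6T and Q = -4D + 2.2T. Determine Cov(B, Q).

Cov(B, Q) = 531.86

By bilinearity, Cov(B, Q) = ac·Var(D) + bd·Var(T) + (ad+bc)·Cov(D, T), with a=-2.06, b=3.6, c=-4, d=2.2.
ac·Var(D) = (-2.06)·(-4)·5 = 41.2
bd·Var(T) = 3.6·2.2·50 = 396
(ad+bc)·Cov(D, T) = (-18.932)·(-5) = 94.66
Cov(B, Q) = 41.2 + 396 + 94.66 = 531.86.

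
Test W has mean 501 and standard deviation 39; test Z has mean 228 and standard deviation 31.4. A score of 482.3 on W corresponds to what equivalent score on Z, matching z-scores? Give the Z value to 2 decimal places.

z = (482.3 − 501)/39 ≈ -0.4795.
Z = 228 + z·31.4 = 228 + (482.3 − 501)·31.4/39 ≈ 212.94.

Z = 212.94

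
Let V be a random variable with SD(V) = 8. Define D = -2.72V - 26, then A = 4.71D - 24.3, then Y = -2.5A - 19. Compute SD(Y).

SD(Y) = 256.224

SD(D) = |-2.72|·8 = 21.76.
SD(A) = |4.71|·21.76 = 102.4896.
SD(Y) = |-2.5|·102.4896 = 256.224.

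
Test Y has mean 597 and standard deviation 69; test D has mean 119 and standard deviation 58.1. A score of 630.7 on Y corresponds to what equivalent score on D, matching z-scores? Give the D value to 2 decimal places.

D = 147.38

z = (630.7 − 597)/69 ≈ 0.4884.
D = 119 + z·58.1 = 119 + (630.7 − 597)·58.1/69 ≈ 147.38.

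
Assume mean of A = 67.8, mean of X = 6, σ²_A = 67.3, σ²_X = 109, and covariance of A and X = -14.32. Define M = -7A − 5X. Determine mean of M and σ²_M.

mean of M = (-7)·mean of A + (-5)·mean of X = (-7)·67.8 + (-5)·6 = -504.6.
σ²_M = a²·σ²_A + b²·σ²_X + 2ab·covariance of A and X with a = -7, b = -5.
= (-7)²·67.3 + (-5)²·109 + 2·(-7)·(-5)·(-14.32)
= 3297.7 + 2725 + (-1002.4) = 5020.3.

mean of M = -504.6, σ²_M = 5020.3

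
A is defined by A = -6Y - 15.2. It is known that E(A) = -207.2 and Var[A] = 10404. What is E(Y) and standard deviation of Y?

From A = -6Y - 15.2: E(A) = a·E(Y) + b, so E(Y) = (E(A) − b)/a = (-207.2 − (-15.2))/(-6) = 32.
standard deviation of A = √10404 = 102.
standard deviation of A = |a|·standard deviation of Y, so standard deviation of Y = 102/|-6| = 17.

E(Y) = 32, standard deviation of Y = 17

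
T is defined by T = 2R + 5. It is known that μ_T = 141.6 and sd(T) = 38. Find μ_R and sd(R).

μ_R = 68.3, sd(R) = 19

From T = 2R + 5: μ_T = a·μ_R + b, so μ_R = (μ_T − b)/a = (141.6 − 5)/2 = 68.3.
sd(T) = |a|·sd(R), so sd(R) = 38/|2| = 19.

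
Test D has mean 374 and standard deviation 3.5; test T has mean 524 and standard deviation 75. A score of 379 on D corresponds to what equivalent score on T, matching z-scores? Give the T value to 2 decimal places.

z = (379 − 374)/3.5 ≈ 1.4286.
T = 524 + z·75 = 524 + (379 − 374)·75/3.5 ≈ 631.14.

T = 631.14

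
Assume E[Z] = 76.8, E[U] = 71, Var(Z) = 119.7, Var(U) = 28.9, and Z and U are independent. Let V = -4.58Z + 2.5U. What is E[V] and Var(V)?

E[V] = -174.244, Var(V) = 2691.50008

E[V] = (-4.58)·E[Z] + 2.5·E[U] = (-4.58)·76.8 + 2.5·71 = -174.244.
Var(V) = a²·Var(Z) + b²·Var(U) + 2ab·covariance of Z and U with a = -4.58, b = 2.5.
Independence gives covariance of Z and U = 0.
= (-4.58)²·119.7 + 2.5²·28.9 + 2·(-4.58)·2.5·0
= 2510.87508 + 180.625 + 0 = 2691.50008.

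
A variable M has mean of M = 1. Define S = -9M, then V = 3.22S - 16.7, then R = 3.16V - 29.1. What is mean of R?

mean of S = (-9)·1 = -9.
mean of V = 3.22·(-9) + (-16.7) = -45.68.
mean of R = 3.16·(-45.68) + (-29.1) = -173.4488.

mean of R = -173.4488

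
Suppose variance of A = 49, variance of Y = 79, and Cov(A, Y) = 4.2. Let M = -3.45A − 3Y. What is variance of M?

variance of M = a²·variance of A + b²·variance of Y + 2ab·Cov(A, Y) with a = -3.45, b = -3.
= (-3.45)²·49 + (-3)²·79 + 2·(-3.45)·(-3)·4.2
= 583.2225 + 711 + 86.94 = 1381.1625.

variance of M = 1381.1625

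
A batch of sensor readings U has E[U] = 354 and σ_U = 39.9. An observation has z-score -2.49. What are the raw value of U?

U = 254.649

U = E[U] + z·σ_U = 354 + (-2.49)·39.9 = 254.649.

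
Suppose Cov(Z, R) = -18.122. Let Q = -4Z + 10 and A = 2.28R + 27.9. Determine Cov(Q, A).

Cov(Q, A) = 165.27264

Cov(Q, A) = a·c·Cov(Z, R) = (-4)·2.28·(-18.122) = 165.27264. Additive constants drop out.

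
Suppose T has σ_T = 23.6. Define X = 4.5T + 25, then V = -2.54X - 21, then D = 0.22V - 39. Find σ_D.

σ_D = 59.34456

σ_X = |4.5|·23.6 = 106.2.
σ_V = |-2.54|·106.2 = 269.748.
σ_D = |0.22|·269.748 = 59.34456.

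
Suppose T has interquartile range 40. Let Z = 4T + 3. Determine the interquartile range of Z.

Under Z = aT + b, IQR(Z) = |a|·IQR(T) = |4|·40 = 160 (shifts cancel; spread scales by |a|).

IQR(Z) = 160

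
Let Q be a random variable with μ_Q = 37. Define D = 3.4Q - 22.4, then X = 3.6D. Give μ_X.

μ_X = 372.24

μ_D = 3.4·37 + (-22.4) = 103.4.
μ_X = 3.6·103.4 = 372.24.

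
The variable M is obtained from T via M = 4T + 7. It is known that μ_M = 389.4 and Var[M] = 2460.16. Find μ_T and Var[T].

μ_T = 95.6, Var[T] = 153.76

From M = 4T + 7: μ_M = a·μ_T + b, so μ_T = (μ_M − b)/a = (389.4 − 7)/4 = 95.6.
Var[M] = a²·Var[T], so Var[T] = 2460.16/4² = 153.76.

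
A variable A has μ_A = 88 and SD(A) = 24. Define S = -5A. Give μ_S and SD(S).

μ_S = -440, SD(S) = 120

S = -5A is linear with a = -5, b = 0.
μ_S = a·μ_A + b = (-5)·88 = -440.
SD(S) = |a|·SD(A) = |-5|·24 = 120.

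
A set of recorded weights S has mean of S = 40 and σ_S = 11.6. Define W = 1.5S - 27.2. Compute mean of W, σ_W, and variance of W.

mean of W = 32.8, σ_W = 17.4, variance of W = 302.76

W = 1.5S - 27.2 is linear with a = 1.5, b = -27.2.
mean of W = a·mean of S + b = 1.5·40 + (-27.2) = 32.8.
σ_W = |a|·σ_S = |1.5|·11.6 = 17.4.
variance of S = 11.6² = 134.56.
variance of W = a²·variance of S = 1.5²·134.56 = 302.76 (the additive constant -27.2 does not affect variance).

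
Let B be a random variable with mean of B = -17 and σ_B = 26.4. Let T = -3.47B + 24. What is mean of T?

T = -3.47B + 24 is linear with a = -3.47, b = 24.
mean of T = a·mean of B + b = (-3.47)·(-17) + 24 = 82.99.

mean of T = 82.99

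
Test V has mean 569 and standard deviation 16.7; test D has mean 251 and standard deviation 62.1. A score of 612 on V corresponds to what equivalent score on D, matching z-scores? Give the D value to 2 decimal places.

z = (612 − 569)/16.7 ≈ 2.5749.
D = 251 + z·62.1 = 251 + (612 − 569)·62.1/16.7 ≈ 410.90.

D = 410.90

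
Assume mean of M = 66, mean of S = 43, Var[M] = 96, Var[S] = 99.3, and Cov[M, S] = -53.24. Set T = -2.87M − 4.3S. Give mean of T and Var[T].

mean of T = -374.32, Var[T] = 1312.72972

mean of T = (-2.87)·mean of M + (-4.3)·mean of S = (-2.87)·66 + (-4.3)·43 = -374.32.
Var[T] = a²·Var[M] + b²·Var[S] + 2ab·Cov[M, S] with a = -2.87, b = -4.3.
= (-2.87)²·96 + (-4.3)²·99.3 + 2·(-2.87)·(-4.3)·(-53.24)
= 790.7424 + 1836.057 + (-1314.06968) = 1312.72972.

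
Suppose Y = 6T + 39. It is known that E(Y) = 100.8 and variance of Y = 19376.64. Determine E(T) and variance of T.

From Y = 6T + 39: E(Y) = a·E(T) + b, so E(T) = (E(Y) − b)/a = (100.8 − 39)/6 = 10.3.
variance of Y = a²·variance of T, so variance of T = 19376.64/6² = 538.24.

E(T) = 10.3, variance of T = 538.24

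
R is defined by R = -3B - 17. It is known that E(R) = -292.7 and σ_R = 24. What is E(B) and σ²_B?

E(B) = 91.9, σ²_B = 64

From R = -3B - 17: E(R) = a·E(B) + b, so E(B) = (E(R) − b)/a = (-292.7 − (-17))/(-3) = 91.9.
σ²_R = 24² = 576.
σ²_R = a²·σ²_B, so σ²_B = 576/(-3)² = 64.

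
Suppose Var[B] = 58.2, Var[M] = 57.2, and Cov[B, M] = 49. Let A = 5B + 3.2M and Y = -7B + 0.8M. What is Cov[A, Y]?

Cov[A, Y] = -2792.168

By bilinearity, Cov[A, Y] = ac·Var[B] + bd·Var[M] + (ad+bc)·Cov[B, M], with a=5, b=3.2, c=-7, d=0.8.
ac·Var[B] = 5·(-7)·58.2 = -2037
bd·Var[M] = 3.2·0.8·57.2 = 146.432
(ad+bc)·Cov[B, M] = (-18.4)·49 = -901.6
Cov[A, Y] = -2037 + 146.432 + (-901.6) = -2792.168.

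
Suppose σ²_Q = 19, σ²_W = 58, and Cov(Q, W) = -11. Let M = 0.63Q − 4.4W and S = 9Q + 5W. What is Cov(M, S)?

By bilinearity, Cov(M, S) = ac·σ²_Q + bd·σ²_W + (ad+bc)·Cov(Q, W), with a=0.63, b=-4.4, c=9, d=5.
ac·σ²_Q = 0.63·9·19 = 107.73
bd·σ²_W = (-4.4)·5·58 = -1276
(ad+bc)·Cov(Q, W) = (-36.45)·(-11) = 400.95
Cov(M, S) = 107.73 + (-1276) + 400.95 = -767.32.

Cov(M, S) = -767.32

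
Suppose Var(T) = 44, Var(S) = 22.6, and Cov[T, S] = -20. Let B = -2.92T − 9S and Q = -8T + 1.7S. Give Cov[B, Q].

By bilinearity, Cov[B, Q] = ac·Var(T) + bd·Var(S) + (ad+bc)·Cov[T, S], with a=-2.92, b=-9, c=-8, d=1.7.
ac·Var(T) = (-2.92)·(-8)·44 = 1027.84
bd·Var(S) = (-9)·1.7·22.6 = -345.78
(ad+bc)·Cov[T, S] = (67.036)·(-20) = -1340.72
Cov[B, Q] = 1027.84 + (-345.78) + (-1340.72) = -658.66.

Cov[B, Q] = -658.66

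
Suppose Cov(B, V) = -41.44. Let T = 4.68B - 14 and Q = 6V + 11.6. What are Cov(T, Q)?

Cov(T, Q) = -1163.6352

Cov(T, Q) = a·c·Cov(B, V) = 4.68·6·(-41.44) = -1163.6352. Additive constants drop out.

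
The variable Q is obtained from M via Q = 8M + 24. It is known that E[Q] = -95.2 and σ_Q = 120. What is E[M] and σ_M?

E[M] = -14.9, σ_M = 15

From Q = 8M + 24: E[Q] = a·E[M] + b, so E[M] = (E[Q] − b)/a = (-95.2 − 24)/8 = -14.9.
σ_Q = |a|·σ_M, so σ_M = 120/|8| = 15.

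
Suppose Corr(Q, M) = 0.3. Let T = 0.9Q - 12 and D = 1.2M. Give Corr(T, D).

Corr(T, D) = 0.3

Linear rescalings preserve correlation up to sign; here the slopes 0.9 and 1.2 have the same sign, so Corr(T, D) = Corr(Q, M) = 0.3.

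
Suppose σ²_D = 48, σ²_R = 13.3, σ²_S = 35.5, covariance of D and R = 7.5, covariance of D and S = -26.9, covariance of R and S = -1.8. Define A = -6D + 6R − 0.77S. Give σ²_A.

σ²_A = 1455.92395

σ²_A = a²·σ²_D + b²·σ²_R + c²·σ²_S + 2ab·covariance of D and R + 2ac·covariance of D and S + 2bc·covariance of R and S, with a = -6, b = 6, c = -0.77.
= 1728 + 478.8 + 21.04795 + (-540) + (-248.556) + 16.632
= 1455.92395.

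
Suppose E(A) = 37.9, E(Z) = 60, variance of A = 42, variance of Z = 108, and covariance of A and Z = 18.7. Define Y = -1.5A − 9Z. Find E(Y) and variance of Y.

E(Y) = (-1.5)·E(A) + (-9)·E(Z) = (-1.5)·37.9 + (-9)·60 = -596.85.
variance of Y = a²·variance of A + b²·variance of Z + 2ab·covariance of A and Z with a = -1.5, b = -9.
= (-1.5)²·42 + (-9)²·108 + 2·(-1.5)·(-9)·18.7
= 94.5 + 8748 + 504.9 = 9347.4.

E(Y) = -596.85, variance of Y = 9347.4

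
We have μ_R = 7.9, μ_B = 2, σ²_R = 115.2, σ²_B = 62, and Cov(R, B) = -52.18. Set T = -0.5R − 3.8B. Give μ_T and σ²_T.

μ_T = -11.55, σ²_T = 725.796

μ_T = (-0.5)·μ_R + (-3.8)·μ_B = (-0.5)·7.9 + (-3.8)·2 = -11.55.
σ²_T = a²·σ²_R + b²·σ²_B + 2ab·Cov(R, B) with a = -0.5, b = -3.8.
= (-0.5)²·115.2 + (-3.8)²·62 + 2·(-0.5)·(-3.8)·(-52.18)
= 28.8 + 895.28 + (-198.284) = 725.796.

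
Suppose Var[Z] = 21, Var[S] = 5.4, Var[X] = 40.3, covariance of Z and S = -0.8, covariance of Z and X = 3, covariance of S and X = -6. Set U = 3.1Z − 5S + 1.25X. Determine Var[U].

Var[U] = 522.82875

Var[U] = a²·Var[Z] + b²·Var[S] + c²·Var[X] + 2ab·covariance of Z and S + 2ac·covariance of Z and X + 2bc·covariance of S and X, with a = 3.1, b = -5, c = 1.25.
= 201.81 + 135 + 62.96875 + 24.8 + 23.25 + 75
= 522.82875.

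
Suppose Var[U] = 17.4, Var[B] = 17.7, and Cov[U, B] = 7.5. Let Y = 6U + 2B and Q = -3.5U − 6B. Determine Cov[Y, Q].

Cov[Y, Q] = -900.3

By bilinearity, Cov[Y, Q] = ac·Var[U] + bd·Var[B] + (ad+bc)·Cov[U, B], with a=6, b=2, c=-3.5, d=-6.
ac·Var[U] = 6·(-3.5)·17.4 = -365.4
bd·Var[B] = 2·(-6)·17.7 = -212.4
(ad+bc)·Cov[U, B] = (-43)·7.5 = -322.5
Cov[Y, Q] = -365.4 + (-212.4) + (-322.5) = -900.3.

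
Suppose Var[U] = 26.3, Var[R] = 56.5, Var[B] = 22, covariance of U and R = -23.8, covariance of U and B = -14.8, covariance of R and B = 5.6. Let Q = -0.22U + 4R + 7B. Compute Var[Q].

Var[Q] = a²·Var[U] + b²·Var[R] + c²·Var[B] + 2ab·covariance of U and R + 2ac·covariance of U and B + 2bc·covariance of R and B, with a = -0.22, b = 4, c = 7.
= 1.27292 + 904 + 1078 + 41.888 + 45.584 + 313.6
= 2384.34492.

Var[Q] = 2384.34492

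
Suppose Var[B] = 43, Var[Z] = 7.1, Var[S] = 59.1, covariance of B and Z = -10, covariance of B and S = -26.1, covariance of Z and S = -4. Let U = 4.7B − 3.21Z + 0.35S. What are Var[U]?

Var[U] = a²·Var[B] + b²·Var[Z] + c²·Var[S] + 2ab·covariance of B and Z + 2ac·covariance of B and S + 2bc·covariance of Z and S, with a = 4.7, b = -3.21, c = 0.35.
= 949.87 + 73.15911 + 7.23975 + 301.74 + (-85.869) + 8.988
= 1255.12786.

Var[U] = 1255.12786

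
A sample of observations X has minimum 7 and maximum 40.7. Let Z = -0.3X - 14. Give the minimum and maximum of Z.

min(Z) = -26.21, max(Z) = -16.1

a = -0.3 < 0, so order reverses: min(Z) = a·max(X)+b = (-0.3)·40.7 + (-14) = -26.21; max(Z) = a·min(X)+b = (-0.3)·7 + (-14) = -16.1.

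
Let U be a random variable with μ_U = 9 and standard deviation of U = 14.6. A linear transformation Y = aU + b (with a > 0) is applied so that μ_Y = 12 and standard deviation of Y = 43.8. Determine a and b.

standard deviation of Y = a·standard deviation of U (a > 0), so a = 43.8/14.6 = 3.
μ_Y = a·μ_U + b, so b = 12 − 3·9 = -15.

a = 3, b = -15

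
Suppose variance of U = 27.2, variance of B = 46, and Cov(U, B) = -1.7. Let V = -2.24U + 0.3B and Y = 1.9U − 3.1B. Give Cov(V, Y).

Cov(V, Y) = -171.317

By bilinearity, Cov(V, Y) = ac·variance of U + bd·variance of B + (ad+bc)·Cov(U, B), with a=-2.24, b=0.3, c=1.9, d=-3.1.
ac·variance of U = (-2.24)·1.9·27.2 = -115.7632
bd·variance of B = 0.3·(-3.1)·46 = -42.78
(ad+bc)·Cov(U, B) = (7.514)·(-1.7) = -12.7738
Cov(V, Y) = -115.7632 + (-42.78) + (-12.7738) = -171.317.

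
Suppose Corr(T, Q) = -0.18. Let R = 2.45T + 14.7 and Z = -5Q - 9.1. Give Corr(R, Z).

Linear rescalings preserve |correlation|; the slopes 2.45 and -5 have opposite signs, so the correlation flips sign: Corr(R, Z) = −Corr(T, Q) = 0.18.

Corr(R, Z) = 0.18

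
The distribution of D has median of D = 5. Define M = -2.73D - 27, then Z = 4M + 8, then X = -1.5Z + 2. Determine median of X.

median of X = 233.9

median of M = (-2.73)·5 + (-27) = -40.65.
median of Z = 4·(-40.65) + 8 = -154.6.
median of X = (-1.5)·(-154.6) + 2 = 233.9.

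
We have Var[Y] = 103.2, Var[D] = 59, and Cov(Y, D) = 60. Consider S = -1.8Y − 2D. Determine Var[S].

Var[S] = a²·Var[Y] + b²·Var[D] + 2ab·Cov(Y, D) with a = -1.8, b = -2.
= (-1.8)²·103.2 + (-2)²·59 + 2·(-1.8)·(-2)·60
= 334.368 + 236 + 432 = 1002.368.

Var[S] = 1002.368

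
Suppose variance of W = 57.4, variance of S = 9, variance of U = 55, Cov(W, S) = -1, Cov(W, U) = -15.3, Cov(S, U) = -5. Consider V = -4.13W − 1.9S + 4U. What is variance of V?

variance of V = a²·variance of W + b²·variance of S + c²·variance of U + 2ab·Cov(W, S) + 2ac·Cov(W, U) + 2bc·Cov(S, U), with a = -4.13, b = -1.9, c = 4.
= 979.06606 + 32.49 + 880 + (-15.694) + 505.512 + 76
= 2457.37406.

variance of V = 2457.37406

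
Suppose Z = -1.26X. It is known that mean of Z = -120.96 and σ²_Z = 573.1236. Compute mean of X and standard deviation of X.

From Z = -1.26X: mean of Z = a·mean of X + b, so mean of X = (mean of Z − b)/a = (-120.96 − 0)/(-1.26) = 96.
standard deviation of Z = √573.1236 = 23.94.
standard deviation of Z = |a|·standard deviation of X, so standard deviation of X = 23.94/|-1.26| = 19.

mean of X = 96, standard deviation of X = 19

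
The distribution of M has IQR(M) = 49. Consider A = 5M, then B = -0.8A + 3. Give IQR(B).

IQR(B) = 196

IQR(A) = |5|·49 = 245.
IQR(B) = |-0.8|·245 = 196.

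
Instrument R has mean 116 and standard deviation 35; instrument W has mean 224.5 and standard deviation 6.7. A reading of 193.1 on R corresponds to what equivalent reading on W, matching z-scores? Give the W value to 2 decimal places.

W = 239.26

z = (193.1 − 116)/35 ≈ 2.2029.
W = 224.5 + z·6.7 = 224.5 + (193.1 − 116)·6.7/35 ≈ 239.26.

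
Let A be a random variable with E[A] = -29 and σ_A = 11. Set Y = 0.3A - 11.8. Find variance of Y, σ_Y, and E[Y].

Y = 0.3A - 11.8 is linear with a = 0.3, b = -11.8.
variance of A = 11² = 121.
variance of Y = a²·variance of A = 0.3²·121 = 10.89 (the additive constant -11.8 does not affect variance).
σ_Y = |a|·σ_A = |0.3|·11 = 3.3.
E[Y] = a·E[A] + b = 0.3·(-29) + (-11.8) = -20.5.

variance of Y = 10.89, σ_Y = 3.3, E[Y] = -20.5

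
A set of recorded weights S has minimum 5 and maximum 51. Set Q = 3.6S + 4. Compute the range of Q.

Range(Q) = 165.6

Range of S = 51 − 5 = 46.
Range(Q) = |a|·Range(S) = |3.6|·46 = 165.6.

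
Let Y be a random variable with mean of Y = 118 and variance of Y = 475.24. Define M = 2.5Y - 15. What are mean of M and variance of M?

M = 2.5Y - 15 is linear with a = 2.5, b = -15.
mean of M = a·mean of Y + b = 2.5·118 + (-15) = 280.
variance of M = a²·variance of Y = 2.5²·475.24 = 2970.25 (the additive constant -15 does not affect variance).

mean of M = 280, variance of M = 2970.25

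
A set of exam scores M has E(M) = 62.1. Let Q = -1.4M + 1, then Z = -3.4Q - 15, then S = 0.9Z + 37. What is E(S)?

E(S) = 286.4764

E(Q) = (-1.4)·62.1 + 1 = -85.94.
E(Z) = (-3.4)·(-85.94) + (-15) = 277.196.
E(S) = 0.9·277.196 + 37 = 286.4764.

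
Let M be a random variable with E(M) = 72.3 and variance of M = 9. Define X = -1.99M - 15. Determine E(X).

E(X) = -158.877

X = -1.99M - 15 is linear with a = -1.99, b = -15.
E(X) = a·E(M) + b = (-1.99)·72.3 + (-15) = -158.877.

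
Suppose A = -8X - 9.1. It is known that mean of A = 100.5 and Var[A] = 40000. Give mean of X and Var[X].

From A = -8X - 9.1: mean of A = a·mean of X + b, so mean of X = (mean of A − b)/a = (100.5 − (-9.1))/(-8) = -13.7.
Var[A] = a²·Var[X], so Var[X] = 40000/(-8)² = 625.

mean of X = -13.7, Var[X] = 625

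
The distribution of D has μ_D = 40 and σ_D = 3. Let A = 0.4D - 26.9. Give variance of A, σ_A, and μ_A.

variance of A = 1.44, σ_A = 1.2, μ_A = -10.9

A = 0.4D - 26.9 is linear with a = 0.4, b = -26.9.
variance of D = 3² = 9.
variance of A = a²·variance of D = 0.4²·9 = 1.44 (the additive constant -26.9 does not affect variance).
σ_A = |a|·σ_D = |0.4|·3 = 1.2.
μ_A = a·μ_D + b = 0.4·40 + (-26.9) = -10.9.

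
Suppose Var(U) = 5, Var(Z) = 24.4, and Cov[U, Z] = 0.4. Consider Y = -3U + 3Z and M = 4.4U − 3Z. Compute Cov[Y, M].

By bilinearity, Cov[Y, M] = ac·Var(U) + bd·Var(Z) + (ad+bc)·Cov[U, Z], with a=-3, b=3, c=4.4, d=-3.
ac·Var(U) = (-3)·4.4·5 = -66
bd·Var(Z) = 3·(-3)·24.4 = -219.6
(ad+bc)·Cov[U, Z] = (22.2)·0.4 = 8.88
Cov[Y, M] = -66 + (-219.6) + 8.88 = -276.72.

Cov[Y, M] = -276.72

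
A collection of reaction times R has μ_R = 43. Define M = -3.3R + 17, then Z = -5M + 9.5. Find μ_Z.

μ_Z = 634

μ_M = (-3.3)·43 + 17 = -124.9.
μ_Z = (-5)·(-124.9) + 9.5 = 634.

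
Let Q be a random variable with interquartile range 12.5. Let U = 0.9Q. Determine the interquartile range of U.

IQR(U) = 11.25

Under U = aQ + b, IQR(U) = |a|·IQR(Q) = |0.9|·12.5 = 11.25 (shifts cancel; spread scales by |a|).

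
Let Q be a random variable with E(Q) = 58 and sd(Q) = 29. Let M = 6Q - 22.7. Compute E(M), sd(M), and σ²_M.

M = 6Q - 22.7 is linear with a = 6, b = -22.7.
E(M) = a·E(Q) + b = 6·58 + (-22.7) = 325.3.
sd(M) = |a|·sd(Q) = |6|·29 = 174.
σ²_Q = 29² = 841.
σ²_M = a²·σ²_Q = 6²·841 = 30276 (the additive constant -22.7 does not affect variance).

E(M) = 325.3, sd(M) = 174, σ²_M = 30276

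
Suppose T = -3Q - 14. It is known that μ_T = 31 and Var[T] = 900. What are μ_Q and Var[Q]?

From T = -3Q - 14: μ_T = a·μ_Q + b, so μ_Q = (μ_T − b)/a = (31 − (-14))/(-3) = -15.
Var[T] = a²·Var[Q], so Var[Q] = 900/(-3)² = 100.

μ_Q = -15, Var[Q] = 100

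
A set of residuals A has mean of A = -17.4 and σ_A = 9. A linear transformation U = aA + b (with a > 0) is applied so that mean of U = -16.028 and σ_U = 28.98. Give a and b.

a = 3.22, b = 40

σ_U = a·σ_A (a > 0), so a = 28.98/9 = 3.22.
mean of U = a·mean of A + b, so b = -16.028 − 3.22·(-17.4) = 40.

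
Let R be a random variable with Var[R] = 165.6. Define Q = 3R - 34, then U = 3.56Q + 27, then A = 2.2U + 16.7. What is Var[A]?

Var[A] = 91421.4698496

Var[Q] = 3²·165.6 = 1490.4.
Var[U] = 3.56²·1490.4 = 18888.73344.
Var[A] = 2.2²·18888.73344 = 91421.4698496.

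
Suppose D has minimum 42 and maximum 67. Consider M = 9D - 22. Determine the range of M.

Range(M) = 225

Range of D = 67 − 42 = 25.
Range(M) = |a|·Range(D) = |9|·25 = 225.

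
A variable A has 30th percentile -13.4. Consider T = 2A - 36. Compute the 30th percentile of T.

30th percentile of T = -62.8

Since a = 2 > 0 the transformation is increasing, so the 30th percentile of T = a·(P_{30} of A) + b = 2·(-13.4) + (-36) = -62.8.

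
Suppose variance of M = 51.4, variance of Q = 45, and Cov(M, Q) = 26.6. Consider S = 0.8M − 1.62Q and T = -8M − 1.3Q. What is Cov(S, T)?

Cov(S, T) = 82.882

By bilinearity, Cov(S, T) = ac·variance of M + bd·variance of Q + (ad+bc)·Cov(M, Q), with a=0.8, b=-1.62, c=-8, d=-1.3.
ac·variance of M = 0.8·(-8)·51.4 = -328.96
bd·variance of Q = (-1.62)·(-1.3)·45 = 94.77
(ad+bc)·Cov(M, Q) = (11.92)·26.6 = 317.072
Cov(S, T) = -328.96 + 94.77 + 317.072 = 82.882.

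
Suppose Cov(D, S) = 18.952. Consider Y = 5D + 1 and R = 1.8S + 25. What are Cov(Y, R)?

Cov(Y, R) = 170.568

Cov(Y, R) = a·c·Cov(D, S) = 5·1.8·18.952 = 170.568. Additive constants drop out.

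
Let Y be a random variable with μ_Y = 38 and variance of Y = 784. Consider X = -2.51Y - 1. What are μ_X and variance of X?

X = -2.51Y - 1 is linear with a = -2.51, b = -1.
μ_X = a·μ_Y + b = (-2.51)·38 + (-1) = -96.38.
variance of X = a²·variance of Y = (-2.51)²·784 = 4939.2784 (the additive constant -1 does not affect variance).

μ_X = -96.38, variance of X = 4939.2784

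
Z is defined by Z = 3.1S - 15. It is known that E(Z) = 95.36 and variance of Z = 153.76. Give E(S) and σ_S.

E(S) = 35.6, σ_S = 4

From Z = 3.1S - 15: E(Z) = a·E(S) + b, so E(S) = (E(Z) − b)/a = (95.36 − (-15))/3.1 = 35.6.
σ_Z = √153.76 = 12.4.
σ_Z = |a|·σ_S, so σ_S = 12.4/|3.1| = 4.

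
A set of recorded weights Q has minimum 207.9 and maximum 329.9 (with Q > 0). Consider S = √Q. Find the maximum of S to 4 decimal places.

√Q is increasing on this domain, so max(S) comes from max(Q) = 329.9: max(S) = √(329.9) ≈ 18.1631.

max(S) = 18.1631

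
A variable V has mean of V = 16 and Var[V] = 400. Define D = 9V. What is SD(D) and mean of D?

D = 9V is linear with a = 9, b = 0.
SD(V) = √400 = 20.
SD(D) = |a|·SD(V) = |9|·20 = 180.
mean of D = a·mean of V + b = 9·16 = 144.

SD(D) = 180, mean of D = 144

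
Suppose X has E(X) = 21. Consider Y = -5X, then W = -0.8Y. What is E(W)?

E(W) = 84

E(Y) = (-5)·21 = -105.
E(W) = (-0.8)·(-105) = 84.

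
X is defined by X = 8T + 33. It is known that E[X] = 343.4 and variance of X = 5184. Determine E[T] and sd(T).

E[T] = 38.8, sd(T) = 9

From X = 8T + 33: E[X] = a·E[T] + b, so E[T] = (E[X] − b)/a = (343.4 − 33)/8 = 38.8.
sd(X) = √5184 = 72.
sd(X) = |a|·sd(T), so sd(T) = 72/|8| = 9.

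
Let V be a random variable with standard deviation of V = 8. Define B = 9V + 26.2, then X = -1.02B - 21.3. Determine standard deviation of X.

standard deviation of X = 73.44

standard deviation of B = |9|·8 = 72.
standard deviation of X = |-1.02|·72 = 73.44.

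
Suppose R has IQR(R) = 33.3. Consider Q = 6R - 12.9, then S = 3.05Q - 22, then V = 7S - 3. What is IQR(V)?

IQR(V) = 4265.73

IQR(Q) = |6|·33.3 = 199.8.
IQR(S) = |3.05|·199.8 = 609.39.
IQR(V) = |7|·609.39 = 4265.73.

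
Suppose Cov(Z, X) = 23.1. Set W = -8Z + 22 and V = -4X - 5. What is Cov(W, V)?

Cov(W, V) = 739.2

Cov(W, V) = a·c·Cov(Z, X) = (-8)·(-4)·23.1 = 739.2. Additive constants drop out.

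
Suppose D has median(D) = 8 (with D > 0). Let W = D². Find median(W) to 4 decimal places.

median(W) = 64

D² is monotone on this domain, so median(W) = square(8) = 64.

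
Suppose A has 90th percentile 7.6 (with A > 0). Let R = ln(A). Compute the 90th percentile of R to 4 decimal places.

ln(A) is increasing, so P_{90}(R) = g(P_{90}(A)) ≈ 2.0281.

90th percentile of R = 2.0281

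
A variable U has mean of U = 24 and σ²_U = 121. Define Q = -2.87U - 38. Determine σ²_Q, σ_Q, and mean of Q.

σ²_Q = 996.6649, σ_Q = 31.57, mean of Q = -106.88

Q = -2.87U - 38 is linear with a = -2.87, b = -38.
σ²_Q = a²·σ²_U = (-2.87)²·121 = 996.6649 (the additive constant -38 does not affect variance).
σ_U = √121 = 11.
σ_Q = |a|·σ_U = |-2.87|·11 = 31.57.
mean of Q = a·mean of U + b = (-2.87)·24 + (-38) = -106.88.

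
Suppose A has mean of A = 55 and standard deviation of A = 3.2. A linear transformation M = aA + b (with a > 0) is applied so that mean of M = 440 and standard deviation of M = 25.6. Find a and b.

a = 8, b = 0

standard deviation of M = a·standard deviation of A (a > 0), so a = 25.6/3.2 = 8.
mean of M = a·mean of A + b, so b = 440 − 8·55 = 0.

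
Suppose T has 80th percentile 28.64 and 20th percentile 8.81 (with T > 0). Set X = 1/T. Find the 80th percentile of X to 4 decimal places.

80th percentile of X = 0.1135

1/T is decreasing on T > 0, so percentile order reverses: P_{80}(X) uses P_{20}(T) = 8.81.
P_{80}(X) = 1/8.81 ≈ 0.1135.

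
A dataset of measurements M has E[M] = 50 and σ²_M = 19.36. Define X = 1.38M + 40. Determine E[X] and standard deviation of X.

X = 1.38M + 40 is linear with a = 1.38, b = 40.
E[X] = a·E[M] + b = 1.38·50 + 40 = 109.
standard deviation of M = √19.36 = 4.4.
standard deviation of X = |a|·standard deviation of M = |1.38|·4.4 = 6.072.

E[X] = 109, standard deviation of X = 6.072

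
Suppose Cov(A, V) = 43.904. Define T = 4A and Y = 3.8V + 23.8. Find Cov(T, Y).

Cov(T, Y) = a·c·Cov(A, V) = 4·3.8·43.904 = 667.3408. Additive constants drop out.

Cov(T, Y) = 667.3408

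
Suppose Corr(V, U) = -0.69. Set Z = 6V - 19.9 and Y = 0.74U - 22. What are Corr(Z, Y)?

Corr(Z, Y) = -0.69

Linear rescalings preserve correlation up to sign; here the slopes 6 and 0.74 have the same sign, so Corr(Z, Y) = Corr(V, U) = -0.69.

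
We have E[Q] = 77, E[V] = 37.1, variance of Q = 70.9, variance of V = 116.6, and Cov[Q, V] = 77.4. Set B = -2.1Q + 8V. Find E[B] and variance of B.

E[B] = (-2.1)·E[Q] + 8·E[V] = (-2.1)·77 + 8·37.1 = 135.1.
variance of B = a²·variance of Q + b²·variance of V + 2ab·Cov[Q, V] with a = -2.1, b = 8.
= (-2.1)²·70.9 + 8²·116.6 + 2·(-2.1)·8·77.4
= 312.669 + 7462.4 + (-2600.64) = 5174.429.

E[B] = 135.1, variance of B = 5174.429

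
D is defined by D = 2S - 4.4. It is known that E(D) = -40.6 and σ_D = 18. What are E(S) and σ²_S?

E(S) = -18.1, σ²_S = 81

From D = 2S - 4.4: E(D) = a·E(S) + b, so E(S) = (E(D) − b)/a = (-40.6 − (-4.4))/2 = -18.1.
σ²_D = 18² = 324.
σ²_D = a²·σ²_S, so σ²_S = 324/2² = 81.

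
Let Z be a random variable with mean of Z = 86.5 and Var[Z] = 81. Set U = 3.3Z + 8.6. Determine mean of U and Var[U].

mean of U = 294.05, Var[U] = 882.09

U = 3.3Z + 8.6 is linear with a = 3.3, b = 8.6.
mean of U = a·mean of Z + b = 3.3·86.5 + 8.6 = 294.05.
Var[U] = a²·Var[Z] = 3.3²·81 = 882.09 (the additive constant 8.6 does not affect variance).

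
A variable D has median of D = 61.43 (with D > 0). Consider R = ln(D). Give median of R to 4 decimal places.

median of R = 4.1179

ln(D) is monotone on this domain, so median of R = ln(61.43) ≈ 4.1179.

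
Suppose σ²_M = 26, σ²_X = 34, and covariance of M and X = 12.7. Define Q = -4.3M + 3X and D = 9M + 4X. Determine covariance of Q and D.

covariance of Q and D = -473.74

By bilinearity, covariance of Q and D = ac·σ²_M + bd·σ²_X + (ad+bc)·covariance of M and X, with a=-4.3, b=3, c=9, d=4.
ac·σ²_M = (-4.3)·9·26 = -1006.2
bd·σ²_X = 3·4·34 = 408
(ad+bc)·covariance of M and X = (9.8)·12.7 = 124.46
covariance of Q and D = -1006.2 + 408 + 124.46 = -473.74.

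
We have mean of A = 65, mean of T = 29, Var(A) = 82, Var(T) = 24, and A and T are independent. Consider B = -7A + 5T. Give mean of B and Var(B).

mean of B = -310, Var(B) = 4618

mean of B = (-7)·mean of A + 5·mean of T = (-7)·65 + 5·29 = -310.
Var(B) = a²·Var(A) + b²·Var(T) + 2ab·covariance of A and T with a = -7, b = 5.
Independence gives covariance of A and T = 0.
= (-7)²·82 + 5²·24 + 2·(-7)·5·0
= 4018 + 600 + 0 = 4618.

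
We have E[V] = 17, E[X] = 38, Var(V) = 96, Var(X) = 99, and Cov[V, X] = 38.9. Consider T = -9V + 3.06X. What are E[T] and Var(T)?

E[T] = -36.72, Var(T) = 6560.3844

E[T] = (-9)·E[V] + 3.06·E[X] = (-9)·17 + 3.06·38 = -36.72.
Var(T) = a²·Var(V) + b²·Var(X) + 2ab·Cov[V, X] with a = -9, b = 3.06.
= (-9)²·96 + 3.06²·99 + 2·(-9)·3.06·38.9
= 7776 + 926.9964 + (-2142.612) = 6560.3844.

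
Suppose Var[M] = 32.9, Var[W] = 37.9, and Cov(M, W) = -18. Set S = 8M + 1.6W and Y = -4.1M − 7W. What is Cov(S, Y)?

By bilinearity, Cov(S, Y) = ac·Var[M] + bd·Var[W] + (ad+bc)·Cov(M, W), with a=8, b=1.6, c=-4.1, d=-7.
ac·Var[M] = 8·(-4.1)·32.9 = -1079.12
bd·Var[W] = 1.6·(-7)·37.9 = -424.48
(ad+bc)·Cov(M, W) = (-62.56)·(-18) = 1126.08
Cov(S, Y) = -1079.12 + (-424.48) + 1126.08 = -377.52.

Cov(S, Y) = -377.52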